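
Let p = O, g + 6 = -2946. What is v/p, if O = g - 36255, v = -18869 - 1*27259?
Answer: 15376/13069 ≈ 1.1765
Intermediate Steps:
g = -2952 (g = -6 - 2946 = -2952)
v = -46128 (v = -18869 - 27259 = -46128)
O = -39207 (O = -2952 - 36255 = -39207)
p = -39207
v/p = -46128/(-39207) = -46128*(-1/39207) = 15376/13069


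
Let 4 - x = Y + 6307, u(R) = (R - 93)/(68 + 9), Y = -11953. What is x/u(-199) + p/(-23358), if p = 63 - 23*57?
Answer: -846794457/568378 ≈ -1489.8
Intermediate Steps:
u(R) = -93/77 + R/77 (u(R) = (-93 + R)/77 = (-93 + R)*(1/77) = -93/77 + R/77)
p = -1248 (p = 63 - 1311 = -1248)
x = 5650 (x = 4 - (-11953 + 6307) = 4 - 1*(-5646) = 4 + 5646 = 5650)
x/u(-199) + p/(-23358) = 5650/(-93/77 + (1/77)*(-199)) - 1248/(-23358) = 5650/(-93/77 - 199/77) - 1248*(-1/23358) = 5650/(-292/77) + 208/3893 = 5650*(-77/292) + 208/3893 = -217525/146 + 208/3893 = -846794457/568378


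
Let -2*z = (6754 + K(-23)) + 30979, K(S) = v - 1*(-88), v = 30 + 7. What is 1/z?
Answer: -1/18929 ≈ -5.2829e-5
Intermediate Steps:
v = 37
K(S) = 125 (K(S) = 37 - 1*(-88) = 37 + 88 = 125)
z = -18929 (z = -((6754 + 125) + 30979)/2 = -(6879 + 30979)/2 = -½*37858 = -18929)
1/z = 1/(-18929) = -1/18929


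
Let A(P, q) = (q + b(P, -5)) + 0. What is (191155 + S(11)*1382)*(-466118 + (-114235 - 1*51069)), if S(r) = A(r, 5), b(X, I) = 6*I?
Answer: -98883842310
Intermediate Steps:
A(P, q) = -30 + q (A(P, q) = (q + 6*(-5)) + 0 = (q - 30) + 0 = (-30 + q) + 0 = -30 + q)
S(r) = -25 (S(r) = -30 + 5 = -25)
(191155 + S(11)*1382)*(-466118 + (-114235 - 1*51069)) = (191155 - 25*1382)*(-466118 + (-114235 - 1*51069)) = (191155 - 34550)*(-466118 + (-114235 - 51069)) = 156605*(-466118 - 165304) = 156605*(-631422) = -98883842310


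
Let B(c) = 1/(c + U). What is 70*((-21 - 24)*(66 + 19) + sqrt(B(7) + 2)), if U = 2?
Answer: -267750 + 70*sqrt(19)/3 ≈ -2.6765e+5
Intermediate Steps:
B(c) = 1/(2 + c) (B(c) = 1/(c + 2) = 1/(2 + c))
70*((-21 - 24)*(66 + 19) + sqrt(B(7) + 2)) = 70*((-21 - 24)*(66 + 19) + sqrt(1/(2 + 7) + 2)) = 70*(-45*85 + sqrt(1/9 + 2)) = 70*(-3825 + sqrt(1/9 + 2)) = 70*(-3825 + sqrt(19/9)) = 70*(-3825 + sqrt(19)/3) = -267750 + 70*sqrt(19)/3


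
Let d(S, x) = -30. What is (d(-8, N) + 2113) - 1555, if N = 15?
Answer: 528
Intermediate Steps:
(d(-8, N) + 2113) - 1555 = (-30 + 2113) - 1555 = 2083 - 1555 = 528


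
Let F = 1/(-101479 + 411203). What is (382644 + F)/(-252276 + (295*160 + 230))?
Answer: -118514030257/63445722504 ≈ -1.8680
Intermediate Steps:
F = 1/309724 ≈ 3.2287e-6
(382644 + F)/(-252276 + (295*160 + 230)) = (382644 + 1/309724)/(-252276 + (295*160 + 230)) = 118514030257/(309724*(-252276 + (47200 + 230))) = 118514030257/(309724*(-252276 + 47430)) = (118514030257/309724)/(-204846) = (118514030257/309724)*(-1/204846) = -118514030257/63445722504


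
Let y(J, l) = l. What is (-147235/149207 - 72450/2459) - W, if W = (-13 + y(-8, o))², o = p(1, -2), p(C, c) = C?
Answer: -64005699887/366900013 ≈ -174.45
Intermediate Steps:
o = 1
W = 144 (W = (-13 + 1)² = (-12)² = 144)
(-147235/149207 - 72450/2459) - W = (-147235/149207 - 72450/2459) - 1*144 = (-147235*1/149207 - 72450*1/2459) - 144 = (-147235/149207 - 72450/2459) - 144 = -11172098015/366900013 - 144 = -64005699887/366900013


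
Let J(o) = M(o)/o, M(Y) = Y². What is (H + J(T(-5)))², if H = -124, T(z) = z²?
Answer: 9801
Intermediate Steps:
J(o) = o (J(o) = o²/o = o)
(H + J(T(-5)))² = (-124 + (-5)²)² = (-124 + 25)² = (-99)² = 9801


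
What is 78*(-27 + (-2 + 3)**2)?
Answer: -2028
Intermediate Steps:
78*(-27 + (-2 + 3)**2) = 78*(-27 + 1**2) = 78*(-27 + 1) = 78*(-26) = -2028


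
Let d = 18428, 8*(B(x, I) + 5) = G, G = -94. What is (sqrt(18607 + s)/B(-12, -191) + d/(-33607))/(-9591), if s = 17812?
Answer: 18428/322324737 + 4*sqrt(36419)/642597 ≈ 0.0012451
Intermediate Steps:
B(x, I) = -67/4 (B(x, I) = -5 + (1/8)*(-94) = -5 - 47/4 = -67/4)
(sqrt(18607 + s)/B(-12, -191) + d/(-33607))/(-9591) = (sqrt(18607 + 17812)/(-67/4) + 18428/(-33607))/(-9591) = (sqrt(36419)*(-4/67) + 18428*(-1/33607))*(-1/9591) = (-4*sqrt(36419)/67 - 18428/33607)*(-1/9591) = (-18428/33607 - 4*sqrt(36419)/67)*(-1/9591) = 18428/322324737 + 4*sqrt(36419)/642597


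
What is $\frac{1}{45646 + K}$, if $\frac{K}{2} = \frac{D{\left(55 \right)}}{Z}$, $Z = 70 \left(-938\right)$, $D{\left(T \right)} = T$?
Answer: $\frac{6566}{299711625} \approx 2.1908 \cdot 10^{-5}$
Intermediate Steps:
$Z = -65660$
$K = - \frac{11}{6566}$ ($K = 2 \frac{55}{-65660} = 2 \cdot 55 \left(- \frac{1}{65660}\right) = 2 \left(- \frac{11}{13132}\right) = - \frac{11}{6566} \approx -0.0016753$)
$\frac{1}{45646 + K} = \frac{1}{45646 - \frac{11}{6566}} = \frac{1}{\frac{299711625}{6566}} = \frac{6566}{299711625}$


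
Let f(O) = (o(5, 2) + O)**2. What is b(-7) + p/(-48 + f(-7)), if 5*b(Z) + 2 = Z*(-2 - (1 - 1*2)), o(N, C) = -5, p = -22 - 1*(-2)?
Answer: 19/24 ≈ 0.79167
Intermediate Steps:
p = -20 (p = -22 + 2 = -20)
f(O) = (-5 + O)**2
b(Z) = -2/5 - Z/5 (b(Z) = -2/5 + (Z*(-2 - (1 - 1*2)))/5 = -2/5 + (Z*(-2 - (1 - 2)))/5 = -2/5 + (Z*(-2 - 1*(-1)))/5 = -2/5 + (Z*(-2 + 1))/5 = -2/5 + (Z*(-1))/5 = -2/5 + (-Z)/5 = -2/5 - Z/5)
b(-7) + p/(-48 + f(-7)) = (-2/5 - 1/5*(-7)) - 20/(-48 + (-5 - 7)**2) = (-2/5 + 7/5) - 20/(-48 + (-12)**2) = 1 - 20/(-48 + 144) = 1 - 20/96 = 1 + (1/96)*(-20) = 1 - 5/24 = 19/24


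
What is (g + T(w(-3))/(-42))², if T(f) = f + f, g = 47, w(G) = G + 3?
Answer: 2209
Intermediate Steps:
w(G) = 3 + G
T(f) = 2*f
(g + T(w(-3))/(-42))² = (47 + (2*(3 - 3))/(-42))² = (47 + (2*0)*(-1/42))² = (47 + 0*(-1/42))² = (47 + 0)² = 47² = 2209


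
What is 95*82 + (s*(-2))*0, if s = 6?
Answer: 7790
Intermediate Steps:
95*82 + (s*(-2))*0 = 95*82 + (6*(-2))*0 = 7790 - 12*0 = 7790 + 0 = 7790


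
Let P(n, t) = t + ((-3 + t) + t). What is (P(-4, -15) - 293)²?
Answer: 116281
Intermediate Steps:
P(n, t) = -3 + 3*t (P(n, t) = t + (-3 + 2*t) = -3 + 3*t)
(P(-4, -15) - 293)² = ((-3 + 3*(-15)) - 293)² = ((-3 - 45) - 293)² = (-48 - 293)² = (-341)² = 116281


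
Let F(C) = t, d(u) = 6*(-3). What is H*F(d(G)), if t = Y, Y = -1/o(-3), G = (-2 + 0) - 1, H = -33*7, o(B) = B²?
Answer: 77/3 ≈ 25.667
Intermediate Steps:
H = -231
G = -3 (G = -2 - 1 = -3)
d(u) = -18
Y = -⅑ (Y = -1/((-3)²) = -1/9 = -1*⅑ = -⅑ ≈ -0.11111)
t = -⅑ ≈ -0.11111
F(C) = -⅑
H*F(d(G)) = -231*(-⅑) = 77/3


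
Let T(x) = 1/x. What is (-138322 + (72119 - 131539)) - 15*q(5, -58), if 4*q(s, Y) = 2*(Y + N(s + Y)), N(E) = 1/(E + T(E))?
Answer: -221772909/1124 ≈ -1.9731e+5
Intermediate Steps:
N(E) = 1/(E + 1/E)
q(s, Y) = Y/2 + (Y + s)/(2*(1 + (Y + s)²)) (q(s, Y) = (2*(Y + (s + Y)/(1 + (s + Y)²)))/4 = (2*(Y + (Y + s)/(1 + (Y + s)²)))/4 = (2*Y + 2*(Y + s)/(1 + (Y + s)²))/4 = Y/2 + (Y + s)/(2*(1 + (Y + s)²)))
(-138322 + (72119 - 131539)) - 15*q(5, -58) = (-138322 + (72119 - 131539)) - 15*(-58 + 5 - 58*(1 + (-58 + 5)²))/(2*(1 + (-58 + 5)²)) = (-138322 - 59420) - 15*(-58 + 5 - 58*(1 + (-53)²))/(2*(1 + (-53)²)) = -197742 - 15*(-58 + 5 - 58*(1 + 2809))/(2*(1 + 2809)) = -197742 - 15*(-58 + 5 - 58*2810)/(2*2810) = -197742 - 15*(-58 + 5 - 162980)/(2*2810) = -197742 - 15*(-163033)/(2*2810) = -197742 - 15*(-163033/5620) = -197742 + 489099/1124 = -221772909/1124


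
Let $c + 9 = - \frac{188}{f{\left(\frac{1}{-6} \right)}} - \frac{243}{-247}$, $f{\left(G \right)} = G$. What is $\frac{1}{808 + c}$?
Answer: $\frac{247}{476212} \approx 0.00051868$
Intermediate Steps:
$c = \frac{276636}{247}$ ($c = -9 - \left(-1128 - \frac{243}{247}\right) = -9 - \left(- \frac{243}{247} + \frac{188}{- \frac{1}{6}}\right) = -9 + \left(\left(-188\right) \left(-6\right) + \frac{243}{247}\right) = -9 + \left(1128 + \frac{243}{247}\right) = -9 + \frac{278859}{247} = \frac{276636}{247} \approx 1120.0$)
$\frac{1}{808 + c} = \frac{1}{808 + \frac{276636}{247}} = \frac{1}{\frac{476212}{247}} = \frac{247}{476212}$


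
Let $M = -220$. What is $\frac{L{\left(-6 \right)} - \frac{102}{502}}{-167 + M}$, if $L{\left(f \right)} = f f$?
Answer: $- \frac{2995}{32379} \approx -0.092498$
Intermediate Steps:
$L{\left(f \right)} = f^{2}$
$\frac{L{\left(-6 \right)} - \frac{102}{502}}{-167 + M} = \frac{\left(-6\right)^{2} - \frac{102}{502}}{-167 - 220} = \frac{36 - \frac{51}{251}}{-387} = \left(36 - \frac{51}{251}\right) \left(- \frac{1}{387}\right) = \frac{8985}{251} \left(- \frac{1}{387}\right) = - \frac{2995}{32379}$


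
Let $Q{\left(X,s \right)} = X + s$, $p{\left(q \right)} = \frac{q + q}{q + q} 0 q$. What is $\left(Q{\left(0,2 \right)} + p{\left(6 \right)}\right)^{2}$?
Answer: $4$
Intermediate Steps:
$p{\left(q \right)} = 0$ ($p{\left(q \right)} = \frac{2 q}{2 q} 0 q = 2 q \frac{1}{2 q} 0 q = 1 \cdot 0 q = 0 q = 0$)
$\left(Q{\left(0,2 \right)} + p{\left(6 \right)}\right)^{2} = \left(\left(0 + 2\right) + 0\right)^{2} = \left(2 + 0\right)^{2} = 2^{2} = 4$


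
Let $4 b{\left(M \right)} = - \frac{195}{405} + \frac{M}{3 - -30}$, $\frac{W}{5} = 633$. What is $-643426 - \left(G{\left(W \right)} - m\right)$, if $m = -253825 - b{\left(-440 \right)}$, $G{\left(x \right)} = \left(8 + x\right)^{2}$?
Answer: $- \frac{1184239067}{108} \approx -1.0965 \cdot 10^{7}$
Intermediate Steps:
$W = 3165$ ($W = 5 \cdot 633 = 3165$)
$b{\left(M \right)} = - \frac{13}{108} + \frac{M}{132}$ ($b{\left(M \right)} = \frac{- \frac{195}{405} + \frac{M}{3 - -30}}{4} = \frac{\left(-195\right) \frac{1}{405} + \frac{M}{3 + 30}}{4} = \frac{- \frac{13}{27} + \frac{M}{33}}{4} = - \frac{13}{108} + \frac{M}{132}$)
$m = - \frac{27412727}{108}$ ($m = -253825 - \left(- \frac{13}{108} + \frac{1}{132} \left(-440\right)\right) = -253825 - \left(- \frac{13}{108} - \frac{10}{3}\right) = -253825 - - \frac{373}{108} = -253825 + \frac{373}{108} = - \frac{27412727}{108} \approx -2.5382 \cdot 10^{5}$)
$-643426 - \left(G{\left(W \right)} - m\right) = -643426 - \left(\left(8 + 3165\right)^{2} - - \frac{27412727}{108}\right) = -643426 - \left(3173^{2} + \frac{27412727}{108}\right) = -643426 - \left(10067929 + \frac{27412727}{108}\right) = -643426 - \frac{1114749059}{108} = - \frac{1184239067}{108}$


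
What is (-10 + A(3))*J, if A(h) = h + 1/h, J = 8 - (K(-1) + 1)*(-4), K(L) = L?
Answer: -160/3 ≈ -53.333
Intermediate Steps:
J = 8 (J = 8 - (-1 + 1)*(-4) = 8 - 0*(-4) = 8 - 1*0 = 8 + 0 = 8)
(-10 + A(3))*J = (-10 + (3 + 1/3))*8 = (-10 + (3 + ⅓))*8 = (-10 + 10/3)*8 = -20/3*8 = -160/3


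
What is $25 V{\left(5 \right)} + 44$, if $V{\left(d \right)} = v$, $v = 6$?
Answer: $194$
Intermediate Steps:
$V{\left(d \right)} = 6$
$25 V{\left(5 \right)} + 44 = 25 \cdot 6 + 44 = 150 + 44 = 194$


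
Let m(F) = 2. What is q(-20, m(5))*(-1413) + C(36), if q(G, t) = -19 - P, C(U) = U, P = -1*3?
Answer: 22644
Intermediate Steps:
P = -3
q(G, t) = -16 (q(G, t) = -19 - 1*(-3) = -19 + 3 = -16)
q(-20, m(5))*(-1413) + C(36) = -16*(-1413) + 36 = 22608 + 36 = 22644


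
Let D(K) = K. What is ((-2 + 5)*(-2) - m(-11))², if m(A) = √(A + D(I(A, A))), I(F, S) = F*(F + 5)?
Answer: 91 + 12*√55 ≈ 179.99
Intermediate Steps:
I(F, S) = F*(5 + F)
m(A) = √(A + A*(5 + A))
((-2 + 5)*(-2) - m(-11))² = ((-2 + 5)*(-2) - √(-11*(6 - 11)))² = (3*(-2) - √(-11*(-5)))² = (-6 - √55)²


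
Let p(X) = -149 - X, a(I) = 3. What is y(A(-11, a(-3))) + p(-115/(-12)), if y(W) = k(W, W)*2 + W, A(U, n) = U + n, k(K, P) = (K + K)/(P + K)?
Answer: -1975/12 ≈ -164.58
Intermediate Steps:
k(K, P) = 2*K/(K + P) (k(K, P) = (2*K)/(K + P) = 2*K/(K + P))
y(W) = 2 + W (y(W) = (2*W/(W + W))*2 + W = (2*W/((2*W)))*2 + W = (2*W*(1/(2*W)))*2 + W = 1*2 + W = 2 + W)
y(A(-11, a(-3))) + p(-115/(-12)) = (2 + (-11 + 3)) + (-149 - (-115)/(-12)) = (2 - 8) + (-149 - (-115)*(-1)/12) = -6 + (-149 - 1*115/12) = -6 + (-149 - 115/12) = -6 - 1903/12 = -1975/12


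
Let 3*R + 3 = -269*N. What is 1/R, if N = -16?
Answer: 3/4301 ≈ 0.00069751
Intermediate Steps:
R = 4301/3 (R = -1 + (-269*(-16))/3 = -1 + (1/3)*4304 = -1 + 4304/3 = 4301/3 ≈ 1433.7)
1/R = 1/(4301/3) = 3/4301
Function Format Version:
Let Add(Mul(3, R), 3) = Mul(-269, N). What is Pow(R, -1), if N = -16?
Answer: Rational(3, 4301) ≈ 0.00069751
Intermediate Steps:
R = Rational(4301, 3) (R = Add(-1, Mul(Rational(1, 3), Mul(-269, -16))) = Add(-1, Mul(Rational(1, 3), 4304)) = Add(-1, Rational(4304, 3)) = Rational(4301, 3) ≈ 1433.7)
Pow(R, -1) = Pow(Rational(4301, 3), -1) = Rational(3, 4301)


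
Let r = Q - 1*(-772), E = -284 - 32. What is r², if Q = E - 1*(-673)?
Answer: 1274641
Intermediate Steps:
E = -316
Q = 357 (Q = -316 - 1*(-673) = -316 + 673 = 357)
r = 1129 (r = 357 - 1*(-772) = 357 + 772 = 1129)
r² = 1129² = 1274641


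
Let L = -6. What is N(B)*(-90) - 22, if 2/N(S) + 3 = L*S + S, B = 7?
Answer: -328/19 ≈ -17.263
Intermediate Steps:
N(S) = 2/(-3 - 5*S) (N(S) = 2/(-3 + (-6*S + S)) = 2/(-3 - 5*S))
N(B)*(-90) - 22 = -2/(3 + 5*7)*(-90) - 22 = -2/(3 + 35)*(-90) - 22 = -2/38*(-90) - 22 = -2*1/38*(-90) - 22 = -1/19*(-90) - 22 = 90/19 - 22 = -328/19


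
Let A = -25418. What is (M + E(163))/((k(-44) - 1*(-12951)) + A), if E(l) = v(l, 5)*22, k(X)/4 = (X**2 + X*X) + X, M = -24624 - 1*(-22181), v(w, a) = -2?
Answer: -2487/2845 ≈ -0.87417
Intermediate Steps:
M = -2443 (M = -24624 + 22181 = -2443)
k(X) = 4*X + 8*X**2 (k(X) = 4*((X**2 + X*X) + X) = 4*((X**2 + X**2) + X) = 4*(2*X**2 + X) = 4*(X + 2*X**2) = 4*X + 8*X**2)
E(l) = -44 (E(l) = -2*22 = -44)
(M + E(163))/((k(-44) - 1*(-12951)) + A) = (-2443 - 44)/((4*(-44)*(1 + 2*(-44)) - 1*(-12951)) - 25418) = -2487/((4*(-44)*(1 - 88) + 12951) - 25418) = -2487/((4*(-44)*(-87) + 12951) - 25418) = -2487/((15312 + 12951) - 25418) = -2487/(28263 - 25418) = -2487/2845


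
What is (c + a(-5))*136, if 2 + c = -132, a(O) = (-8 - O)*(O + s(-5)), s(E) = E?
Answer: -14144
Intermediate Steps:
a(O) = (-8 - O)*(-5 + O) (a(O) = (-8 - O)*(O - 5) = (-8 - O)*(-5 + O))
c = -134 (c = -2 - 132 = -134)
(c + a(-5))*136 = (-134 + (40 - 1*(-5)**2 - 3*(-5)))*136 = (-134 + (40 - 1*25 + 15))*136 = (-134 + (40 - 25 + 15))*136 = (-134 + 30)*136 = -104*136 = -14144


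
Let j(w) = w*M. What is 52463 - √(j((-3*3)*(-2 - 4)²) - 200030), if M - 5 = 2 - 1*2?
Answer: 52463 - 5*I*√8066 ≈ 52463.0 - 449.05*I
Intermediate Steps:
M = 5 (M = 5 + (2 - 1*2) = 5 + (2 - 2) = 5 + 0 = 5)
j(w) = 5*w (j(w) = w*5 = 5*w)
52463 - √(j((-3*3)*(-2 - 4)²) - 200030) = 52463 - √(5*((-3*3)*(-2 - 4)²) - 200030) = 52463 - √(5*(-9*(-6)²) - 200030) = 52463 - √(5*(-9*36) - 200030) = 52463 - √(5*(-324) - 200030) = 52463 - √(-1620 - 200030) = 52463 - √(-201650) = 52463 - 5*I*√8066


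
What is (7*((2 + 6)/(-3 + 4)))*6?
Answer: 336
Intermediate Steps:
(7*((2 + 6)/(-3 + 4)))*6 = (7*(8/1))*6 = (7*(8*1))*6 = (7*8)*6 = 56*6 = 336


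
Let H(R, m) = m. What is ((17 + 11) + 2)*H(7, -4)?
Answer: -120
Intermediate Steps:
((17 + 11) + 2)*H(7, -4) = ((17 + 11) + 2)*(-4) = (28 + 2)*(-4) = 30*(-4) = -120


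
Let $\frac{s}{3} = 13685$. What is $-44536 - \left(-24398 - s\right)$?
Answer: $20917$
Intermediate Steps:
$s = 41055$ ($s = 3 \cdot 13685 = 41055$)
$-44536 - \left(-24398 - s\right) = -44536 - \left(-24398 - 41055\right) = -44536 - -65453 = -44536 + 65453 = 20917$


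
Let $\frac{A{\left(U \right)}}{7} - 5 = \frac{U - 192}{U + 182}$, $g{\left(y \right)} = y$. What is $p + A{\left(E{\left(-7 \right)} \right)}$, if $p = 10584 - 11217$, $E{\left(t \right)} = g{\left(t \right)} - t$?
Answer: $- \frac{7870}{13} \approx -605.38$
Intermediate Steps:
$E{\left(t \right)} = 0$ ($E{\left(t \right)} = t - t = 0$)
$A{\left(U \right)} = 35 + \frac{7 \left(-192 + U\right)}{182 + U}$ ($A{\left(U \right)} = 35 + 7 \frac{U - 192}{U + 182} = 35 + 7 \frac{-192 + U}{182 + U} = 35 + \frac{7 \left(-192 + U\right)}{182 + U}$)
$p = -633$
$p + A{\left(E{\left(-7 \right)} \right)} = -633 + \frac{14 \left(359 + 3 \cdot 0\right)}{182 + 0} = -633 + \frac{14 \left(359 + 0\right)}{182} = -633 + 14 \cdot \frac{1}{182} \cdot 359 = -633 + \frac{359}{13} = - \frac{7870}{13}$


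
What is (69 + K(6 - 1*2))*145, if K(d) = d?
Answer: 10585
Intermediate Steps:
(69 + K(6 - 1*2))*145 = (69 + (6 - 1*2))*145 = (69 + (6 - 2))*145 = (69 + 4)*145 = 73*145 = 10585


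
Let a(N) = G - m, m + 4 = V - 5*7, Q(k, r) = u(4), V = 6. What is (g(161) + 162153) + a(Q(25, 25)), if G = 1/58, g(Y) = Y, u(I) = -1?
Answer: 9416127/58 ≈ 1.6235e+5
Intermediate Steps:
Q(k, r) = -1
m = -33 (m = -4 + (6 - 5*7) = -4 + (6 - 35) = -4 - 29 = -33)
G = 1/58 ≈ 0.017241
a(N) = 1915/58 (a(N) = 1/58 - 1*(-33) = 1/58 + 33 = 1915/58)
(g(161) + 162153) + a(Q(25, 25)) = (161 + 162153) + 1915/58 = 162314 + 1915/58 = 9416127/58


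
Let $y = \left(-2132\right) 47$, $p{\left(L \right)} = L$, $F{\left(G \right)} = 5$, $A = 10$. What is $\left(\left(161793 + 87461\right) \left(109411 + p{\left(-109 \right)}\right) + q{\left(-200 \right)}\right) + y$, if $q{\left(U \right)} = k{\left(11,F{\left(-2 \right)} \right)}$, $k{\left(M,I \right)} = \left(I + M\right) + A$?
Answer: $27243860530$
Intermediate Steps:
$k{\left(M,I \right)} = 10 + I + M$ ($k{\left(M,I \right)} = \left(I + M\right) + 10 = 10 + I + M$)
$q{\left(U \right)} = 26$ ($q{\left(U \right)} = 10 + 5 + 11 = 26$)
$y = -100204$
$\left(\left(161793 + 87461\right) \left(109411 + p{\left(-109 \right)}\right) + q{\left(-200 \right)}\right) + y = \left(\left(161793 + 87461\right) \left(109411 - 109\right) + 26\right) - 100204 = \left(249254 \cdot 109302 + 26\right) - 100204 = \left(27243960708 + 26\right) - 100204 = 27243960734 - 100204 = 27243860530$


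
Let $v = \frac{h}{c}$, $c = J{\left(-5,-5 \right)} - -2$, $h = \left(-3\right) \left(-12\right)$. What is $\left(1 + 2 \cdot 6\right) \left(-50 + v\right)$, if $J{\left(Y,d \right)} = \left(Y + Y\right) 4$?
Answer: $- \frac{12584}{19} \approx -662.32$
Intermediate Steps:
$J{\left(Y,d \right)} = 8 Y$ ($J{\left(Y,d \right)} = 2 Y 4 = 8 Y$)
$h = 36$
$c = -38$ ($c = 8 \left(-5\right) - -2 = -40 + 2 = -38$)
$v = - \frac{18}{19}$ ($v = \frac{36}{-38} = 36 \left(- \frac{1}{38}\right) = - \frac{18}{19} \approx -0.94737$)
$\left(1 + 2 \cdot 6\right) \left(-50 + v\right) = \left(1 + 2 \cdot 6\right) \left(-50 - \frac{18}{19}\right) = \left(1 + 12\right) \left(- \frac{968}{19}\right) = 13 \left(- \frac{968}{19}\right) = - \frac{12584}{19}$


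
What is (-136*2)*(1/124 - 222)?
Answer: 1871836/31 ≈ 60382.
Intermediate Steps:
(-136*2)*(1/124 - 222) = -272*(1/124 - 222) = -272*(-27527/124) = 1871836/31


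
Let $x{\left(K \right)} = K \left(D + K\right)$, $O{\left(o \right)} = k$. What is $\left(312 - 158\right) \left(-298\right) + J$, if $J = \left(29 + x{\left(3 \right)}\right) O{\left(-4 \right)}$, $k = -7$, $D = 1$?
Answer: $-46179$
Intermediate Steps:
$O{\left(o \right)} = -7$
$x{\left(K \right)} = K \left(1 + K\right)$
$J = -287$ ($J = \left(29 + 3 \left(1 + 3\right)\right) \left(-7\right) = \left(29 + 3 \cdot 4\right) \left(-7\right) = \left(29 + 12\right) \left(-7\right) = 41 \left(-7\right) = -287$)
$\left(312 - 158\right) \left(-298\right) + J = \left(312 - 158\right) \left(-298\right) - 287 = 154 \left(-298\right) - 287 = -45892 - 287 = -46179$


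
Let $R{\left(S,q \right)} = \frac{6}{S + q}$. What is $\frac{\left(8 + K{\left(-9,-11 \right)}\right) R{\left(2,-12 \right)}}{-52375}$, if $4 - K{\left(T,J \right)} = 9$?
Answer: $\frac{9}{261875} \approx 3.4368 \cdot 10^{-5}$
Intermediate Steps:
$K{\left(T,J \right)} = -5$ ($K{\left(T,J \right)} = 4 - 9 = -5$)
$\frac{\left(8 + K{\left(-9,-11 \right)}\right) R{\left(2,-12 \right)}}{-52375} = \frac{\left(8 - 5\right) \frac{6}{2 - 12}}{-52375} = 3 \frac{6}{-10} \left(- \frac{1}{52375}\right) = 3 \cdot 6 \left(- \frac{1}{10}\right) \left(- \frac{1}{52375}\right) = 3 \left(- \frac{3}{5}\right) \left(- \frac{1}{52375}\right) = \left(- \frac{9}{5}\right) \left(- \frac{1}{52375}\right) = \frac{9}{261875}$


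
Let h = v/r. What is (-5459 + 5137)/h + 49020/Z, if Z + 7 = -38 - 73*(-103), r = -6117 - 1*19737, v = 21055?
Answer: 31626538206/78682535 ≈ 401.95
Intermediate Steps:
r = -25854 (r = -6117 - 19737 = -25854)
Z = 7474 (Z = -7 + (-38 - 73*(-103)) = -7 + (-38 + 7519) = -7 + 7481 = 7474)
h = -21055/25854 (h = 21055/(-25854) = 21055*(-1/25854) = -21055/25854 ≈ -0.81438)
(-5459 + 5137)/h + 49020/Z = (-5459 + 5137)/(-21055/25854) + 49020/7474 = -322*(-25854/21055) + 49020*(1/7474) = 8324988/21055 + 24510/3737 = 31626538206/78682535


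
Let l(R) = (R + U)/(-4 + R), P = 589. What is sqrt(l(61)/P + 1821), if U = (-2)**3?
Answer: sqrt(5685693198)/1767 ≈ 42.673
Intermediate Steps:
U = -8
l(R) = (-8 + R)/(-4 + R) (l(R) = (R - 8)/(-4 + R) = (-8 + R)/(-4 + R))
sqrt(l(61)/P + 1821) = sqrt(((-8 + 61)/(-4 + 61))/589 + 1821) = sqrt((53/57)*(1/589) + 1821) = sqrt(53/33573 + 1821) = sqrt(61136486/33573) = sqrt(5685693198)/1767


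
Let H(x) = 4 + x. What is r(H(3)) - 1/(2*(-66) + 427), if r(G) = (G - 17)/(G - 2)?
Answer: -591/295 ≈ -2.0034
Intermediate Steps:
r(G) = (-17 + G)/(-2 + G)
r(H(3)) - 1/(2*(-66) + 427) = (-17 + (4 + 3))/(-2 + (4 + 3)) - 1/(2*(-66) + 427) = (-17 + 7)/(-2 + 7) - 1/(-132 + 427) = -10/5 - 1/295 = (⅕)*(-10) - 1*1/295 = -2 - 1/295 = -591/295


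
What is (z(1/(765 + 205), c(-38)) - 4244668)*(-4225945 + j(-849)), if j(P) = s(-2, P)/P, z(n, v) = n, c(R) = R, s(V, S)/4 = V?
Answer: 4924087214000498941/274510 ≈ 1.7938e+13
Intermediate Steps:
s(V, S) = 4*V
j(P) = -8/P (j(P) = (4*(-2))/P = -8/P)
(z(1/(765 + 205), c(-38)) - 4244668)*(-4225945 + j(-849)) = (1/(765 + 205) - 4244668)*(-4225945 - 8/(-849)) = (1/970 - 4244668)*(-4225945 - 8*(-1/849)) = (1/970 - 4244668)*(-4225945 + 8/849) = -4117327959/970*(-3587827297/849) = 4924087214000498941/274510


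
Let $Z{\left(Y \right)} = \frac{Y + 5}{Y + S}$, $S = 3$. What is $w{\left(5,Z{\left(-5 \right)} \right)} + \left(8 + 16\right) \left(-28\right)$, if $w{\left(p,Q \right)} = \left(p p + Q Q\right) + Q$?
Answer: $-647$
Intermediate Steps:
$Z{\left(Y \right)} = \frac{5 + Y}{3 + Y}$ ($Z{\left(Y \right)} = \frac{Y + 5}{Y + 3} = \frac{5 + Y}{3 + Y}$)
$w{\left(p,Q \right)} = Q + Q^{2} + p^{2}$ ($w{\left(p,Q \right)} = \left(p^{2} + Q^{2}\right) + Q = \left(Q^{2} + p^{2}\right) + Q = Q + Q^{2} + p^{2}$)
$w{\left(5,Z{\left(-5 \right)} \right)} + \left(8 + 16\right) \left(-28\right) = \left(\frac{5 - 5}{3 - 5} + \left(\frac{5 - 5}{3 - 5}\right)^{2} + 5^{2}\right) + \left(8 + 16\right) \left(-28\right) = \left(\frac{1}{-2} \cdot 0 + \left(\frac{1}{-2} \cdot 0\right)^{2} + 25\right) + 24 \left(-28\right) = \left(\left(- \frac{1}{2}\right) 0 + \left(\left(- \frac{1}{2}\right) 0\right)^{2} + 25\right) - 672 = \left(0 + 0^{2} + 25\right) - 672 = \left(0 + 0 + 25\right) - 672 = 25 - 672 = -647$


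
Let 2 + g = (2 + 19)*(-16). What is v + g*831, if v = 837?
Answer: -280041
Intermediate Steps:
g = -338 (g = -2 + (2 + 19)*(-16) = -2 + 21*(-16) = -2 - 336 = -338)
v + g*831 = 837 - 338*831 = 837 - 280878 = -280041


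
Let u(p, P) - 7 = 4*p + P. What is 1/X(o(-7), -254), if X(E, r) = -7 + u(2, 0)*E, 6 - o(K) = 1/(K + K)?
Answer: 14/1177 ≈ 0.011895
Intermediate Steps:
u(p, P) = 7 + P + 4*p (u(p, P) = 7 + (4*p + P) = 7 + (P + 4*p) = 7 + P + 4*p)
o(K) = 6 - 1/(2*K) (o(K) = 6 - 1/(K + K) = 6 - 1/(2*K))
X(E, r) = -7 + 15*E (X(E, r) = -7 + (7 + 0 + 4*2)*E = -7 + (7 + 0 + 8)*E = -7 + 15*E)
1/X(o(-7), -254) = 1/(-7 + 15*(6 - ½/(-7))) = 1/(-7 + 15*(6 - ½*(-⅐))) = 1/(-7 + 15*(6 + 1/14)) = 1/(-7 + 15*(85/14)) = 1/(-7 + 1275/14) = 1/(1177/14) = 14/1177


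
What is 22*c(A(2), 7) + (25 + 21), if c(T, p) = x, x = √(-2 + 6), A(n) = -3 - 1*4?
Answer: 90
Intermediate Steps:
A(n) = -7 (A(n) = -3 - 4 = -7)
x = 2 (x = √4 = 2)
c(T, p) = 2
22*c(A(2), 7) + (25 + 21) = 22*2 + (25 + 21) = 44 + 46 = 90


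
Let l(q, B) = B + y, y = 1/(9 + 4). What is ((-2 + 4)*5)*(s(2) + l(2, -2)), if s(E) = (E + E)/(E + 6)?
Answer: -185/13 ≈ -14.231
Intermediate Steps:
y = 1/13 ≈ 0.076923
l(q, B) = 1/13 + B (l(q, B) = B + 1/13 = 1/13 + B)
s(E) = 2*E/(6 + E) (s(E) = (2*E)/(6 + E) = 2*E/(6 + E))
((-2 + 4)*5)*(s(2) + l(2, -2)) = ((-2 + 4)*5)*(2*2/(6 + 2) + (1/13 - 2)) = (2*5)*(2*2/8 - 25/13) = 10*(2*2*(⅛) - 25/13) = 10*(½ - 25/13) = 10*(-37/26) = -185/13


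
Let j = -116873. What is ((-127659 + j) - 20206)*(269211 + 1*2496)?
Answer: -71931167766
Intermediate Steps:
((-127659 + j) - 20206)*(269211 + 1*2496) = ((-127659 - 116873) - 20206)*(269211 + 1*2496) = (-244532 - 20206)*(269211 + 2496) = -264738*271707 = -71931167766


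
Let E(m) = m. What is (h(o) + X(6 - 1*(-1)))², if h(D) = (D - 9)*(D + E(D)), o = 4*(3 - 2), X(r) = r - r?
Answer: 1600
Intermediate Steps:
X(r) = 0
o = 4 (o = 4*1 = 4)
h(D) = 2*D*(-9 + D) (h(D) = (D - 9)*(D + D) = (-9 + D)*(2*D) = 2*D*(-9 + D))
(h(o) + X(6 - 1*(-1)))² = (2*4*(-9 + 4) + 0)² = (2*4*(-5) + 0)² = (-40 + 0)² = (-40)² = 1600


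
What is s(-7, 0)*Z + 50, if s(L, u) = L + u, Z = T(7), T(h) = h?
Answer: 1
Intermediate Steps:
Z = 7
s(-7, 0)*Z + 50 = (-7 + 0)*7 + 50 = -7*7 + 50 = -49 + 50 = 1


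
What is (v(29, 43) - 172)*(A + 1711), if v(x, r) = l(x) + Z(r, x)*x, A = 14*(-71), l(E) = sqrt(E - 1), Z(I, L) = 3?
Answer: -60945 + 1434*sqrt(7) ≈ -57151.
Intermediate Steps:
l(E) = sqrt(-1 + E)
A = -994
v(x, r) = sqrt(-1 + x) + 3*x
(v(29, 43) - 172)*(A + 1711) = ((sqrt(-1 + 29) + 3*29) - 172)*(-994 + 1711) = ((sqrt(28) + 87) - 172)*717 = ((2*sqrt(7) + 87) - 172)*717 = ((87 + 2*sqrt(7)) - 172)*717 = (-85 + 2*sqrt(7))*717 = -60945 + 1434*sqrt(7)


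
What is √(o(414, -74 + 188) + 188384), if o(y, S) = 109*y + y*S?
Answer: √280706 ≈ 529.82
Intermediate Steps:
o(y, S) = 109*y + S*y
√(o(414, -74 + 188) + 188384) = √(414*(109 + (-74 + 188)) + 188384) = √(414*(109 + 114) + 188384) = √(414*223 + 188384) = √(92322 + 188384) = √280706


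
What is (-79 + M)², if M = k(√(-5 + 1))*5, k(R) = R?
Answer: 6141 - 1580*I ≈ 6141.0 - 1580.0*I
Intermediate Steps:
M = 10*I (M = √(-5 + 1)*5 = √(-4)*5 = (2*I)*5 = 10*I ≈ 10.0*I)
(-79 + M)² = (-79 + 10*I)²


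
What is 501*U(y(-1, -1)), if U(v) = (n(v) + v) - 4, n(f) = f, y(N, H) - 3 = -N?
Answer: 2004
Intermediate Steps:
y(N, H) = 3 - N
U(v) = -4 + 2*v (U(v) = (v + v) - 4 = 2*v - 4 = -4 + 2*v)
501*U(y(-1, -1)) = 501*(-4 + 2*(3 - 1*(-1))) = 501*(-4 + 2*(3 + 1)) = 501*(-4 + 2*4) = 501*(-4 + 8) = 501*4 = 2004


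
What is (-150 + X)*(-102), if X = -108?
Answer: 26316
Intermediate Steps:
(-150 + X)*(-102) = (-150 - 108)*(-102) = -258*(-102) = 26316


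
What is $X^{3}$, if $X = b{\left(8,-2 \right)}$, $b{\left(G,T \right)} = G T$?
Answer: $-4096$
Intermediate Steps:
$X = -16$ ($X = 8 \left(-2\right) = -16$)
$X^{3} = \left(-16\right)^{3} = -4096$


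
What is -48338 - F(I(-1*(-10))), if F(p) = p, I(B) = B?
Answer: -48348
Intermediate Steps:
-48338 - F(I(-1*(-10))) = -48338 - (-1)*(-10) = -48338 - 1*10 = -48338 - 10 = -48348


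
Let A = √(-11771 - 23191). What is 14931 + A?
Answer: 14931 + I*√34962 ≈ 14931.0 + 186.98*I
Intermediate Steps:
A = I*√34962 (A = √(-34962) = I*√34962 ≈ 186.98*I)
14931 + A = 14931 + I*√34962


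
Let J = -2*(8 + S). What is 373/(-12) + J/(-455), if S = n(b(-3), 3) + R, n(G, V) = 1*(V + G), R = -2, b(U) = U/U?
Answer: -33895/1092 ≈ -31.039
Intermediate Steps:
b(U) = 1
n(G, V) = G + V (n(G, V) = 1*(G + V) = G + V)
S = 2 (S = (1 + 3) - 2 = 4 - 2 = 2)
J = -20 (J = -2*(8 + 2) = -2*10 = -20)
373/(-12) + J/(-455) = 373/(-12) - 20/(-455) = 373*(-1/12) - 20*(-1/455) = -373/12 + 4/91 = -33895/1092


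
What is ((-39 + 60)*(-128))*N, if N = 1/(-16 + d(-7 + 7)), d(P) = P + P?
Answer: 168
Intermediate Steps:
d(P) = 2*P
N = -1/16 (N = 1/(-16 + 2*(-7 + 7)) = 1/(-16 + 2*0) = 1/(-16 + 0) = 1/(-16) = -1/16 ≈ -0.062500)
((-39 + 60)*(-128))*N = ((-39 + 60)*(-128))*(-1/16) = (21*(-128))*(-1/16) = -2688*(-1/16) = 168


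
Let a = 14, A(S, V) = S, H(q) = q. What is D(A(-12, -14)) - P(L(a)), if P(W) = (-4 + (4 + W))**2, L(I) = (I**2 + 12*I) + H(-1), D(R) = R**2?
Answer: -131625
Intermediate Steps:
L(I) = -1 + I**2 + 12*I (L(I) = (I**2 + 12*I) - 1 = -1 + I**2 + 12*I)
P(W) = W**2
D(A(-12, -14)) - P(L(a)) = (-12)**2 - (-1 + 14**2 + 12*14)**2 = 144 - (-1 + 196 + 168)**2 = 144 - 1*363**2 = 144 - 1*131769 = 144 - 131769 = -131625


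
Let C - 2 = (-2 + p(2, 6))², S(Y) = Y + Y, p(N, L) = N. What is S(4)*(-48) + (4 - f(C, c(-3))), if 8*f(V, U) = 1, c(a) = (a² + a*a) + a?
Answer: -3041/8 ≈ -380.13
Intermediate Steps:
S(Y) = 2*Y
c(a) = a + 2*a² (c(a) = (a² + a²) + a = 2*a² + a = a + 2*a²)
C = 2 (C = 2 + (-2 + 2)² = 2 + 0² = 2 + 0 = 2)
f(V, U) = ⅛ (f(V, U) = (⅛)*1 = ⅛)
S(4)*(-48) + (4 - f(C, c(-3))) = (2*4)*(-48) + (4 - 1*⅛) = 8*(-48) + (4 - ⅛) = -384 + 31/8 = -3041/8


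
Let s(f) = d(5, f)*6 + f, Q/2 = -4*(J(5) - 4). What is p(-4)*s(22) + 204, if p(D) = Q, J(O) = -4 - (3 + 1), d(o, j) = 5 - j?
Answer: -7476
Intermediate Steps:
J(O) = -8 (J(O) = -4 - 1*4 = -4 - 4 = -8)
Q = 96 (Q = 2*(-4*(-8 - 4)) = 2*(-4*(-12)) = 2*48 = 96)
p(D) = 96
s(f) = 30 - 5*f (s(f) = (5 - f)*6 + f = (30 - 6*f) + f = 30 - 5*f)
p(-4)*s(22) + 204 = 96*(30 - 5*22) + 204 = 96*(30 - 110) + 204 = 96*(-80) + 204 = -7680 + 204 = -7476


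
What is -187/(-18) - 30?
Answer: -353/18 ≈ -19.611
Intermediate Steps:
-187/(-18) - 30 = -187*(-1)/18 - 30 = -11*(-17/18) - 30 = 187/18 - 30 = -353/18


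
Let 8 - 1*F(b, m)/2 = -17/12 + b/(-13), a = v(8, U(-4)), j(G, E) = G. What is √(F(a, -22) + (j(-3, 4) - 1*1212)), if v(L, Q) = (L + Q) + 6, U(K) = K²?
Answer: I*√7249398/78 ≈ 34.519*I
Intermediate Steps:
v(L, Q) = 6 + L + Q
a = 30 (a = 6 + 8 + (-4)² = 6 + 8 + 16 = 30)
F(b, m) = 113/6 + 2*b/13 (F(b, m) = 16 - 2*(-17/12 + b/(-13)) = 16 - 2*(-17*1/12 + b*(-1/13)) = 16 - 2*(-17/12 - b/13) = 16 + (17/6 + 2*b/13) = 113/6 + 2*b/13)
√(F(a, -22) + (j(-3, 4) - 1*1212)) = √((113/6 + (2/13)*30) + (-3 - 1*1212)) = √((113/6 + 60/13) + (-3 - 1212)) = √(1829/78 - 1215) = √(-92941/78) = I*√7249398/78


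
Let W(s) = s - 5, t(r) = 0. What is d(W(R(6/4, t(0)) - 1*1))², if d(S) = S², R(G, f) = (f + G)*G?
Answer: 50625/256 ≈ 197.75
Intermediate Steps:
R(G, f) = G*(G + f) (R(G, f) = (G + f)*G = G*(G + f))
W(s) = -5 + s
d(W(R(6/4, t(0)) - 1*1))² = ((-5 + ((6/4)*(6/4 + 0) - 1*1))²)² = ((-5 + ((6*(¼))*(6*(¼) + 0) - 1))²)² = ((-5 + (3*(3/2 + 0)/2 - 1))²)² = ((-5 + ((3/2)*(3/2) - 1))²)² = ((-5 + (9/4 - 1))²)² = ((-5 + 5/4)²)² = ((-15/4)²)² = (225/16)² = 50625/256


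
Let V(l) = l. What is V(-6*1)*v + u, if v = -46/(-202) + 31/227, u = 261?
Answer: 5933835/22927 ≈ 258.81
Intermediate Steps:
v = 8352/22927 (v = -46*(-1/202) + 31*(1/227) = 23/101 + 31/227 = 8352/22927 ≈ 0.36429)
V(-6*1)*v + u = -6*1*(8352/22927) + 261 = -6*8352/22927 + 261 = -50112/22927 + 261 = 5933835/22927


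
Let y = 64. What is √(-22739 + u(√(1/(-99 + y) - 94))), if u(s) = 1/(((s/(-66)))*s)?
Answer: I*√27363472561/1097 ≈ 150.79*I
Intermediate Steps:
u(s) = -66/s² (u(s) = 1/(((s*(-1/66)))*s) = 1/(((-s/66))*s) = (-66/s)/s = -66/s²)
√(-22739 + u(√(1/(-99 + y) - 94))) = √(-22739 - 66/(1/(-99 + 64) - 94)) = √(-22739 - 66/(1/(-35) - 94)) = √(-22739 - 66/(-1/35 - 94)) = √(-22739 - 66/(√(-3291/35))²) = √(-22739 - 66/(I*√115185/35)²) = √(-22739 - 66*(-35/3291)) = √(-22739 + 770/1097) = √(-24943913/1097) = I*√27363472561/1097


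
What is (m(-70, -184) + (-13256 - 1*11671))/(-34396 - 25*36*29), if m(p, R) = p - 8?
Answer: 25005/60496 ≈ 0.41333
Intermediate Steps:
m(p, R) = -8 + p
(m(-70, -184) + (-13256 - 1*11671))/(-34396 - 25*36*29) = ((-8 - 70) + (-13256 - 1*11671))/(-34396 - 25*36*29) = (-78 + (-13256 - 11671))/(-34396 - 900*29) = (-78 - 24927)/(-34396 - 26100) = -25005/(-60496) = -25005*(-1/60496) = 25005/60496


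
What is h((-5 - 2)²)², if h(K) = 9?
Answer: 81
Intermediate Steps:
h((-5 - 2)²)² = 9² = 81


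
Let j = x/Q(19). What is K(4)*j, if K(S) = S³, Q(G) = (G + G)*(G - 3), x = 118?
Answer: 236/19 ≈ 12.421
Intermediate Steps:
Q(G) = 2*G*(-3 + G) (Q(G) = (2*G)*(-3 + G) = 2*G*(-3 + G))
j = 59/304 (j = 118/((2*19*(-3 + 19))) = 118/((2*19*16)) = 118/608 = 118*(1/608) = 59/304 ≈ 0.19408)
K(4)*j = 4³*(59/304) = 64*(59/304) = 236/19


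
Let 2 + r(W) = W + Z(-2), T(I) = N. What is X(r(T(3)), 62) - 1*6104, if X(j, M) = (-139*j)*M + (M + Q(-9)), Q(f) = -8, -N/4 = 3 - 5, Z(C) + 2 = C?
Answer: -23286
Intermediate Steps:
Z(C) = -2 + C
N = 8 (N = -4*(3 - 5) = -4*(-2) = 8)
T(I) = 8
r(W) = -6 + W (r(W) = -2 + (W + (-2 - 2)) = -2 + (W - 4) = -2 + (-4 + W) = -6 + W)
X(j, M) = -8 + M - 139*M*j (X(j, M) = (-139*j)*M + (M - 8) = -139*M*j + (-8 + M) = -8 + M - 139*M*j)
X(r(T(3)), 62) - 1*6104 = (-8 + 62 - 139*62*(-6 + 8)) - 1*6104 = (-8 + 62 - 139*62*2) - 6104 = (-8 + 62 - 17236) - 6104 = -17182 - 6104 = -23286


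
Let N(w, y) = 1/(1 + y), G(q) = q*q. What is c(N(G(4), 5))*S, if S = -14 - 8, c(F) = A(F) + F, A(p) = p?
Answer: -22/3 ≈ -7.3333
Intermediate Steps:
G(q) = q²
c(F) = 2*F (c(F) = F + F = 2*F)
S = -22
c(N(G(4), 5))*S = (2/(1 + 5))*(-22) = (2/6)*(-22) = (2*(⅙))*(-22) = (⅓)*(-22) = -22/3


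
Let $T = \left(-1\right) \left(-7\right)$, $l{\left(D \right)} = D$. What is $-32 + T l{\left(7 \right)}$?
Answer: $17$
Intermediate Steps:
$T = 7$
$-32 + T l{\left(7 \right)} = -32 + 7 \cdot 7 = -32 + 49 = 17$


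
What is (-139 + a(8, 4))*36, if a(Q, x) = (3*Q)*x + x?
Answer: -1404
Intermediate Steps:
a(Q, x) = x + 3*Q*x (a(Q, x) = 3*Q*x + x = x + 3*Q*x)
(-139 + a(8, 4))*36 = (-139 + 4*(1 + 3*8))*36 = (-139 + 4*(1 + 24))*36 = (-139 + 4*25)*36 = (-139 + 100)*36 = -39*36 = -1404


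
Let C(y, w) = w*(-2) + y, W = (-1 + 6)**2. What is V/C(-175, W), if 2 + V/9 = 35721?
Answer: -35719/25 ≈ -1428.8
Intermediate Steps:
W = 25 (W = 5**2 = 25)
C(y, w) = y - 2*w (C(y, w) = -2*w + y = y - 2*w)
V = 321471 (V = -18 + 9*35721 = -18 + 321489 = 321471)
V/C(-175, W) = 321471/(-175 - 2*25) = 321471/(-175 - 50) = 321471/(-225) = 321471*(-1/225) = -35719/25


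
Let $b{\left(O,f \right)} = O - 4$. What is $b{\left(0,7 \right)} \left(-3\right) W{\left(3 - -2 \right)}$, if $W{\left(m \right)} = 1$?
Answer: $12$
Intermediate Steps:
$b{\left(O,f \right)} = -4 + O$
$b{\left(0,7 \right)} \left(-3\right) W{\left(3 - -2 \right)} = \left(-4 + 0\right) \left(-3\right) 1 = \left(-4\right) \left(-3\right) 1 = 12 \cdot 1 = 12$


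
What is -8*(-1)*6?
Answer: 48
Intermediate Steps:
-8*(-1)*6 = 8*6 = 48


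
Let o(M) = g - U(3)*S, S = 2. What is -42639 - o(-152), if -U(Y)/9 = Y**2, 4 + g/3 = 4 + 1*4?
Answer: -42813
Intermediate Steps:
g = 12 (g = -12 + 3*(4 + 1*4) = -12 + 3*(4 + 4) = -12 + 3*8 = -12 + 24 = 12)
U(Y) = -9*Y**2
o(M) = 174 (o(M) = 12 - (-9*3**2)*2 = 12 - (-9*9)*2 = 12 - (-81)*2 = 12 - 1*(-162) = 12 + 162 = 174)
-42639 - o(-152) = -42639 - 1*174 = -42639 - 174 = -42813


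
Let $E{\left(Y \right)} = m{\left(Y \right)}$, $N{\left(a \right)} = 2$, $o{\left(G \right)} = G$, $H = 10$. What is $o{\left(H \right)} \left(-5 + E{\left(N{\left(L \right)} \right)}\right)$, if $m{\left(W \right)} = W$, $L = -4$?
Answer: $-30$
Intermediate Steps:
$E{\left(Y \right)} = Y$
$o{\left(H \right)} \left(-5 + E{\left(N{\left(L \right)} \right)}\right) = 10 \left(-5 + 2\right) = 10 \left(-3\right) = -30$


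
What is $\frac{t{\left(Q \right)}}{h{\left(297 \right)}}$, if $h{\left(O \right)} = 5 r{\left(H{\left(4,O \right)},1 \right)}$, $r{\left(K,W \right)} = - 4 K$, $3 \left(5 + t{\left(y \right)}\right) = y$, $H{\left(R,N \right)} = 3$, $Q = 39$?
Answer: $- \frac{2}{15} \approx -0.13333$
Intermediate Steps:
$t{\left(y \right)} = -5 + \frac{y}{3}$
$h{\left(O \right)} = -60$ ($h{\left(O \right)} = 5 \left(\left(-4\right) 3\right) = 5 \left(-12\right) = -60$)
$\frac{t{\left(Q \right)}}{h{\left(297 \right)}} = \frac{-5 + \frac{1}{3} \cdot 39}{-60} = \left(-5 + 13\right) \left(- \frac{1}{60}\right) = 8 \left(- \frac{1}{60}\right) = - \frac{2}{15}$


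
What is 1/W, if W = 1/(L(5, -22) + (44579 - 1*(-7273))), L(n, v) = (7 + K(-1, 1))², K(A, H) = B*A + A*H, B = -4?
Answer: 51952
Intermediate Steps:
K(A, H) = -4*A + A*H
L(n, v) = 100 (L(n, v) = (7 - (-4 + 1))² = (7 - 1*(-3))² = (7 + 3)² = 10² = 100)
W = 1/51952 (W = 1/(100 + (44579 - 1*(-7273))) = 1/(100 + (44579 + 7273)) = 1/(100 + 51852) = 1/51952 ≈ 1.9249e-5)
1/W = 1/(1/51952) = 51952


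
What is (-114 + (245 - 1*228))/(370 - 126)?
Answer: -97/244 ≈ -0.39754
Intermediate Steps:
(-114 + (245 - 1*228))/(370 - 126) = (-114 + (245 - 228))/244 = (-114 + 17)*(1/244) = -97*1/244 = -97/244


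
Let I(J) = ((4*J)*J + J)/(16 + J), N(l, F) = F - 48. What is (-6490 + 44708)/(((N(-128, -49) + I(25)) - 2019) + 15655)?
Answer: 783469/278812 ≈ 2.8100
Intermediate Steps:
N(l, F) = -48 + F
I(J) = (J + 4*J**2)/(16 + J) (I(J) = (4*J**2 + J)/(16 + J) = (J + 4*J**2)/(16 + J))
(-6490 + 44708)/(((N(-128, -49) + I(25)) - 2019) + 15655) = (-6490 + 44708)/((((-48 - 49) + 25*(1 + 4*25)/(16 + 25)) - 2019) + 15655) = 38218/(((-97 + 25*(1 + 100)/41) - 2019) + 15655) = 38218/(((-97 + 25*(1/41)*101) - 2019) + 15655) = 38218/(((-97 + 2525/41) - 2019) + 15655) = 38218/((-1452/41 - 2019) + 15655) = 38218/(-84231/41 + 15655) = 38218/(557624/41) = 38218*(41/557624) = 783469/278812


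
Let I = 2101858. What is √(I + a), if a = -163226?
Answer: 2*√484658 ≈ 1392.3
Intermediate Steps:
√(I + a) = √(2101858 - 163226) = √1938632 = 2*√484658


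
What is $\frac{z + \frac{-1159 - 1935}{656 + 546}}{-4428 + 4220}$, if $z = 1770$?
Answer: $- \frac{1062223}{125008} \approx -8.4972$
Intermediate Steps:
$\frac{z + \frac{-1159 - 1935}{656 + 546}}{-4428 + 4220} = \frac{1770 + \frac{-1159 - 1935}{656 + 546}}{-4428 + 4220} = \frac{1770 - \frac{3094}{1202}}{-208} = \left(1770 - \frac{1547}{601}\right) \left(- \frac{1}{208}\right) = \frac{1062223}{601} \left(- \frac{1}{208}\right) = - \frac{1062223}{125008}$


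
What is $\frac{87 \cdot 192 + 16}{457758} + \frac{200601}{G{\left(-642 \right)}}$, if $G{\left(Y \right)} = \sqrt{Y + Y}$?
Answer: $\frac{8360}{228879} - \frac{66867 i \sqrt{321}}{214} \approx 0.036526 - 5598.2 i$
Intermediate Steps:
$G{\left(Y \right)} = \sqrt{2} \sqrt{Y}$ ($G{\left(Y \right)} = \sqrt{2 Y} = \sqrt{2} \sqrt{Y}$)
$\frac{87 \cdot 192 + 16}{457758} + \frac{200601}{G{\left(-642 \right)}} = \frac{87 \cdot 192 + 16}{457758} + \frac{200601}{\sqrt{2} \sqrt{-642}} = \left(16704 + 16\right) \frac{1}{457758} + \frac{200601}{\sqrt{2} i \sqrt{642}} = 16720 \cdot \frac{1}{457758} + \frac{200601}{2 i \sqrt{321}} = \frac{8360}{228879} + 200601 \left(- \frac{i \sqrt{321}}{642}\right) = \frac{8360}{228879} - \frac{66867 i \sqrt{321}}{214}$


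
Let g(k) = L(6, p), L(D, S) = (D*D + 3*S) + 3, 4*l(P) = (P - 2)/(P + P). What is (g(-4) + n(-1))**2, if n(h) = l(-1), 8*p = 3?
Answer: 6561/4 ≈ 1640.3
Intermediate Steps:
p = 3/8 (p = (1/8)*3 = 3/8 ≈ 0.37500)
l(P) = (-2 + P)/(8*P) (l(P) = ((P - 2)/(P + P))/4 = ((-2 + P)/((2*P)))/4 = ((-2 + P)*(1/(2*P)))/4 = ((-2 + P)/(2*P))/4 = (-2 + P)/(8*P))
L(D, S) = 3 + D**2 + 3*S (L(D, S) = (D**2 + 3*S) + 3 = 3 + D**2 + 3*S)
g(k) = 321/8 (g(k) = 3 + 6**2 + 3*(3/8) = 3 + 36 + 9/8 = 321/8)
n(h) = 3/8 (n(h) = (1/8)*(-2 - 1)/(-1) = (1/8)*(-1)*(-3) = 3/8)
(g(-4) + n(-1))**2 = (321/8 + 3/8)**2 = (81/2)**2 = 6561/4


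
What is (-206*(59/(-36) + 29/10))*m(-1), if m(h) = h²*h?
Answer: 23381/90 ≈ 259.79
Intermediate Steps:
m(h) = h³
(-206*(59/(-36) + 29/10))*m(-1) = -206*(59/(-36) + 29/10)*(-1)³ = -206*(59*(-1/36) + 29*(⅒))*(-1) = -206*(-59/36 + 29/10)*(-1) = -206*227/180*(-1) = -23381/90*(-1) = 23381/90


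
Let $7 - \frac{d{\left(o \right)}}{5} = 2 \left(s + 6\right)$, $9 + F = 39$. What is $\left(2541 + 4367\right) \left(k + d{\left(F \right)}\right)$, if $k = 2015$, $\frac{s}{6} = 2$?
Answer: $12917960$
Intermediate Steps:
$s = 12$ ($s = 6 \cdot 2 = 12$)
$F = 30$ ($F = -9 + 39 = 30$)
$d{\left(o \right)} = -145$ ($d{\left(o \right)} = 35 - 5 \cdot 2 \left(12 + 6\right) = 35 - 5 \cdot 2 \cdot 18 = 35 - 180 = -145$)
$\left(2541 + 4367\right) \left(k + d{\left(F \right)}\right) = \left(2541 + 4367\right) \left(2015 - 145\right) = 6908 \cdot 1870 = 12917960$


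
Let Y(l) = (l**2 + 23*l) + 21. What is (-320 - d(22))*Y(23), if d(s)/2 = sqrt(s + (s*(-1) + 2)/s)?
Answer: -345280 - 4316*sqrt(638)/11 ≈ -3.5519e+5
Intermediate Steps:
d(s) = 2*sqrt(s + (2 - s)/s) (d(s) = 2*sqrt(s + (s*(-1) + 2)/s) = 2*sqrt(s + (-s + 2)/s) = 2*sqrt(s + (2 - s)/s))
Y(l) = 21 + l**2 + 23*l
(-320 - d(22))*Y(23) = (-320 - 2*sqrt(-1 + 22 + 2/22))*(21 + 23**2 + 23*23) = (-320 - 2*sqrt(-1 + 22 + 2*(1/22)))*(21 + 529 + 529) = (-320 - 2*sqrt(-1 + 22 + 1/11))*1079 = (-320 - 2*sqrt(232/11))*1079 = (-320 - 2*2*sqrt(638)/11)*1079 = (-320 - 4*sqrt(638)/11)*1079 = -345280 - 4316*sqrt(638)/11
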